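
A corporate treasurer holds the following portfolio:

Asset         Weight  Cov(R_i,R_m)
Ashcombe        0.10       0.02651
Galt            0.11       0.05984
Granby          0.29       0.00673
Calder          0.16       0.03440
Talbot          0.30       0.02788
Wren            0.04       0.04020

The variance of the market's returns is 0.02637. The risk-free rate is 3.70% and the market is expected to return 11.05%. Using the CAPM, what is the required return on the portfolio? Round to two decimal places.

β_Ashcombe = 0.02651 / 0.02637 = 1.0053
β_Galt = 0.05984 / 0.02637 = 2.2692
β_Granby = 0.00673 / 0.02637 = 0.2552
β_Calder = 0.03440 / 0.02637 = 1.3045
β_Talbot = 0.02788 / 0.02637 = 1.0573
β_Wren = 0.04020 / 0.02637 = 1.5245
β_P = Σ w_i β_i = 0.10×1.0053 + 0.11×2.2692 + 0.29×0.2552 + 0.16×1.3045 + 0.30×1.0573 + 0.04×1.5245 = 1.0110
MRP = 11.05% − 3.70% = 7.35%
E(R_P) = R_f + β_P × MRP = 3.70% + 1.0110 × 7.35% = 11.13%

11.13%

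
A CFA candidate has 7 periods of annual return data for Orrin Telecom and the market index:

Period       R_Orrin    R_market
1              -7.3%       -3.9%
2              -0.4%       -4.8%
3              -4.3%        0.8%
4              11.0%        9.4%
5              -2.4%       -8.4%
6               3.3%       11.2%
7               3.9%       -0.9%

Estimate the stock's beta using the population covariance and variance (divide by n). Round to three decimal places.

Mean R_i = (-7.3 − 0.4 − 4.3 + 11.0 − 2.4 + 3.3 + 3.9) / 7 = 0.5429%
Mean R_m = (-3.9 − 4.8 + 0.8 + 9.4 − 8.4 + 11.2 − 0.9) / 7 = 0.4857%
Σ(R_i − R̄_i)(R_m − R̄_m) = 182.1143  ⇒  Cov = 182.1143 / 7 = 26.0163
Σ(R_m − R̄_m)² = 322.4086  ⇒  Var(R_m) = 322.4086 / 7 = 46.0584
β = Cov / Var(R_m) = 26.0163 / 46.0584 = 0.5649

0.565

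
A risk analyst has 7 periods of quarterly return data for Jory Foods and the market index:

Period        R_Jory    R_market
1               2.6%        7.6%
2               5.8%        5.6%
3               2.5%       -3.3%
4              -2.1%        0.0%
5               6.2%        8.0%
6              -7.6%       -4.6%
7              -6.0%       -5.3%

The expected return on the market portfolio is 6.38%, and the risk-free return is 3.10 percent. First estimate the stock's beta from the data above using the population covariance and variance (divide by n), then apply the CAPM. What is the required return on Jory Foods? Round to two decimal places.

Mean R_i = (2.6 + 5.8 + 2.5 − 2.1 + 6.2 − 7.6 − 6.0) / 7 = 0.2000%
Mean R_m = (7.6 + 5.6 − 3.3 + 0.0 + 8.0 − 4.6 − 5.3) / 7 = 1.1429%
Σ(R_i − R̄_i)(R_m − R̄_m) = 158.7500  ⇒  Cov = 158.7500 / 7 = 22.6786
Σ(R_m − R̄_m)² = 204.1171  ⇒  Var(R_m) = 204.1171 / 7 = 29.1596
β = Cov / Var(R_m) = 22.6786 / 29.1596 = 0.7777
MRP = 6.38% − 3.10% = 3.28%
E(R) = R_f + β × MRP = 3.10% + 0.7777 × 3.28% = 5.65%

5.65%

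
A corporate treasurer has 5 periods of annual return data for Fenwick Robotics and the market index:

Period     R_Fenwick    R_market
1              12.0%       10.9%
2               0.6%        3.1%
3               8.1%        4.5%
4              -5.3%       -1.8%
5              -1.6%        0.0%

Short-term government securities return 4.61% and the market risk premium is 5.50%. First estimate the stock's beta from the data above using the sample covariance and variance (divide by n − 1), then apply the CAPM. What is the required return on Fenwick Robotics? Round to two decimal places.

12.19%

Mean R_i = (12.0 + 0.6 + 8.1 − 5.3 − 1.6) / 5 = 2.7600%
Mean R_m = (10.9 + 3.1 + 4.5 − 1.8 + 0.0) / 5 = 3.3400%
Σ(R_i − R̄_i)(R_m − R̄_m) = 132.5580  ⇒  Cov = 132.5580 / 4 = 33.1395
Σ(R_m − R̄_m)² = 96.1320  ⇒  Var(R_m) = 96.1320 / 4 = 24.0330
β = Cov / Var(R_m) = 33.1395 / 24.0330 = 1.3789
E(R) = R_f + β × MRP = 4.61% + 1.3789 × 5.50% = 12.19%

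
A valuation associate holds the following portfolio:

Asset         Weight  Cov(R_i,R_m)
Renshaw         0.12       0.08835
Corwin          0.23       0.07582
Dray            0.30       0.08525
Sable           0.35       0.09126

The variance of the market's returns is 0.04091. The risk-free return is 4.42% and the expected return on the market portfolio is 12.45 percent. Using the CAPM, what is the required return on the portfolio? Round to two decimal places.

21.21%

β_Renshaw = 0.08835 / 0.04091 = 2.1596
β_Corwin = 0.07582 / 0.04091 = 1.8533
β_Dray = 0.08525 / 0.04091 = 2.0838
β_Sable = 0.09126 / 0.04091 = 2.2308
β_P = Σ w_i β_i = 0.12×2.1596 + 0.23×1.8533 + 0.30×2.0838 + 0.35×2.2308 = 2.0913
MRP = 12.45% − 4.42% = 8.03%
E(R_P) = R_f + β_P × MRP = 4.42% + 2.0913 × 8.03% = 21.21%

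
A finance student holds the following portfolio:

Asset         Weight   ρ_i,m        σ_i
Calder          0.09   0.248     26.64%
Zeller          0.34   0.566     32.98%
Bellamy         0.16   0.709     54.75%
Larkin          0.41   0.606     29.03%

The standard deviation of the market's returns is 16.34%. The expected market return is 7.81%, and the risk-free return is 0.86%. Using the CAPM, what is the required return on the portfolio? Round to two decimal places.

β_Calder = 0.248 × 26.64% / 16.34% = 0.4043
β_Zeller = 0.566 × 32.98% / 16.34% = 1.1424
β_Bellamy = 0.709 × 54.75% / 16.34% = 2.3756
β_Larkin = 0.606 × 29.03% / 16.34% = 1.0766
β_P = Σ w_i β_i = 0.09×0.4043 + 0.34×1.1424 + 0.16×2.3756 + 0.41×1.0766 = 1.2463
MRP = 7.81% − 0.86% = 6.95%
E(R_P) = R_f + β_P × MRP = 0.86% + 1.2463 × 6.95% = 9.52%

9.52%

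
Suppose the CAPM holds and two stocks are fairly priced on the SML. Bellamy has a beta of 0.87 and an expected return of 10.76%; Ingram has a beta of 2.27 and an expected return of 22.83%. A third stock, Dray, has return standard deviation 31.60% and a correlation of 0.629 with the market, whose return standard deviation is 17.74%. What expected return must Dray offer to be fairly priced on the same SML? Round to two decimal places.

12.92%

MRP = (22.83% − 10.76%) / (2.27 − 0.87) = 8.6214%
R_f = 10.76% − 0.87 × 8.6214% = 3.2594%
β_Dray = ρ·σ_i/σ_m = 0.629 × 31.60 / 17.74 = 1.1204
E(R_Dray) = R_f + β × MRP = 3.2594% + 1.1204 × 8.6214% = 12.92%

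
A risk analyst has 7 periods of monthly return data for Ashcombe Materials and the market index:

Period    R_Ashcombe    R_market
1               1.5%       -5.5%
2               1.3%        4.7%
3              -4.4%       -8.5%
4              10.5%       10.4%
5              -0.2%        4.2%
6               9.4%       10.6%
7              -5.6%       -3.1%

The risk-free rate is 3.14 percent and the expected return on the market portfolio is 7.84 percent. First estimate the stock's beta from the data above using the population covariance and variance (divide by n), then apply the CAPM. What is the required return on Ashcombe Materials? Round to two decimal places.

Mean R_i = (1.5 + 1.3 − 4.4 + 10.5 − 0.2 + 9.4 − 5.6) / 7 = 1.7857%
Mean R_m = (-5.5 + 4.7 − 8.5 + 10.4 + 4.2 + 10.6 − 3.1) / 7 = 1.8286%
Σ(R_i − R̄_i)(R_m − R̄_m) = 237.7629  ⇒  Cov = 237.7629 / 7 = 33.9661
Σ(R_m − R̄_m)² = 348.9543  ⇒  Var(R_m) = 348.9543 / 7 = 49.8506
β = Cov / Var(R_m) = 33.9661 / 49.8506 = 0.6814
MRP = 7.84% − 3.14% = 4.70%
E(R) = R_f + β × MRP = 3.14% + 0.6814 × 4.70% = 6.34%

6.34%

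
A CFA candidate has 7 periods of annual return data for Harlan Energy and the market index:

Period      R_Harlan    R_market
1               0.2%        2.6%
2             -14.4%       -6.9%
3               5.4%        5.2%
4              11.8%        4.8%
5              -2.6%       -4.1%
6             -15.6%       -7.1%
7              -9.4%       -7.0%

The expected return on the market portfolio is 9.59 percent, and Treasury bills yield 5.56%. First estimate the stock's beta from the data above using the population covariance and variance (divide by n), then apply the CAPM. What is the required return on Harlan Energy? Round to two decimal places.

Mean R_i = (0.2 − 14.4 + 5.4 + 11.8 − 2.6 − 15.6 − 9.4) / 7 = -3.5143%
Mean R_m = (2.6 − 6.9 + 5.2 + 4.8 − 4.1 − 7.1 − 7.0) / 7 = -1.7857%
Σ(R_i − R̄_i)(R_m − R̄_m) = 327.8914  ⇒  Cov = 327.8914 / 7 = 46.8416
Σ(R_m − R̄_m)² = 198.3486  ⇒  Var(R_m) = 198.3486 / 7 = 28.3355
β = Cov / Var(R_m) = 46.8416 / 28.3355 = 1.6531
MRP = 9.59% − 5.56% = 4.03%
E(R) = R_f + β × MRP = 5.56% + 1.6531 × 4.03% = 12.22%

12.22%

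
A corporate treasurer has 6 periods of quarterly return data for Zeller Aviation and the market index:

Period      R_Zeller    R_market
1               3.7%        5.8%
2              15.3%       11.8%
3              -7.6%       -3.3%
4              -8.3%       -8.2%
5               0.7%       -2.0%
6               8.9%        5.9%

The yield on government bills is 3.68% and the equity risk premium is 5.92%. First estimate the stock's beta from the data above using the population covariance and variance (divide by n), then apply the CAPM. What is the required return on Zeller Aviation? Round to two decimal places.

10.73%

Mean R_i = (3.7 + 15.3 − 7.6 − 8.3 + 0.7 + 8.9) / 6 = 2.1167%
Mean R_m = (5.8 + 11.8 − 3.3 − 8.2 − 2.0 + 5.9) / 6 = 1.6667%
Σ(R_i − R̄_i)(R_m − R̄_m) = 325.0833  ⇒  Cov = 325.0833 / 6 = 54.1806
Σ(R_m − R̄_m)² = 273.1533  ⇒  Var(R_m) = 273.1533 / 6 = 45.5256
β = Cov / Var(R_m) = 54.1806 / 45.5256 = 1.1901
E(R) = R_f + β × MRP = 3.68% + 1.1901 × 5.92% = 10.73%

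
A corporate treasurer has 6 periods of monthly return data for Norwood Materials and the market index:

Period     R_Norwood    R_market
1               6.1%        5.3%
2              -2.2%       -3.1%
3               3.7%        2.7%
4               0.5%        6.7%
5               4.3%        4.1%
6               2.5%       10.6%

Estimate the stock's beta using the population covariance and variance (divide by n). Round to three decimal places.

0.302

Mean R_i = (6.1 − 2.2 + 3.7 + 0.5 + 4.3 + 2.5) / 6 = 2.4833%
Mean R_m = (5.3 − 3.1 + 2.7 + 6.7 + 4.1 + 10.6) / 6 = 4.3833%
Σ(R_i − R̄_i)(R_m − R̄_m) = 31.3083  ⇒  Cov = 31.3083 / 6 = 5.2181
Σ(R_m − R̄_m)² = 103.7683  ⇒  Var(R_m) = 103.7683 / 6 = 17.2947
β = Cov / Var(R_m) = 5.2181 / 17.2947 = 0.3017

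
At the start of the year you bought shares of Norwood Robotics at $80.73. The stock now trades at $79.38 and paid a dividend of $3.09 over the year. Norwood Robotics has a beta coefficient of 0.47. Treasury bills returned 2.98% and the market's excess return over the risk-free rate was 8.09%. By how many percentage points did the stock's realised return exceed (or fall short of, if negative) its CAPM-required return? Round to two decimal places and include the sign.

-4.63%

Realised HPR = (P1 + D1 − P0) / P0 = (79.38 + 3.09 − 80.73) / 80.73 = 1.74 / 80.73 = 2.1553%
CAPM required = R_f + β·MRP = 2.98% + 0.47 × 8.09% = 6.7823%
α = realised − required = 2.1553% − 6.7823% = -4.63%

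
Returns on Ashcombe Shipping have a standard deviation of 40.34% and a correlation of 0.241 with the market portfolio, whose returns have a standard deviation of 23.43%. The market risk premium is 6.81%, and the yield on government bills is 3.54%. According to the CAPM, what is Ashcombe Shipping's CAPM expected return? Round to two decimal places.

6.37%

β = ρ × σ_i / σ_m = 0.241 × 40.34% / 23.43% = 0.4149
E(R) = 3.54% + 0.4149 × 6.81% = 6.37%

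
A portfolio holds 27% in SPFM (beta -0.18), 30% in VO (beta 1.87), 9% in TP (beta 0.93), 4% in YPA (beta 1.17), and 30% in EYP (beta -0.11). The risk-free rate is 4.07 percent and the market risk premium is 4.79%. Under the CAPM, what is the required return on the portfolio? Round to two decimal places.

β_P = Σ w_i β_i = 0.27×-0.18 + 0.30×1.87 + 0.09×0.93 + 0.04×1.17 + 0.30×-0.11 = 0.6099
E(R_P) = R_f + β_P × MRP = 4.07% + 0.6099 × 4.79% = 6.99%

6.99%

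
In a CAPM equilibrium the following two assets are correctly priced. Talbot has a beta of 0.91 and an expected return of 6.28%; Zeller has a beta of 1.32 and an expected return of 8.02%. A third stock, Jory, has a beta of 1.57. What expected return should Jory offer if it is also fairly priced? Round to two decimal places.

9.08%

MRP (SML slope) = (8.02% − 6.28%) / (1.32 − 0.91) = 1.74% / 0.41 = 4.2439%
R_f (intercept) = 6.28% − 0.91 × 4.2439% = 2.4181%
E(R_Jory) = R_f + β × MRP = 2.4181% + 1.57 × 4.2439% = 9.08%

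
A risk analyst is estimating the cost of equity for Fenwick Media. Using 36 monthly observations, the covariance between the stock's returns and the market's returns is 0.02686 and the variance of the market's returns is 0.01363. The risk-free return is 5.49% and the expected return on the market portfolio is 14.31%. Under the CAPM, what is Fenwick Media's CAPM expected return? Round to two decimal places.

β = Cov(R_i, R_m) / Var(R_m) = 0.02686 / 0.01363 = 1.9707
MRP = 14.31% − 5.49% = 8.82%
E(R) = R_f + β × MRP = 5.49% + 1.9707 × 8.82% = 22.87%

22.87%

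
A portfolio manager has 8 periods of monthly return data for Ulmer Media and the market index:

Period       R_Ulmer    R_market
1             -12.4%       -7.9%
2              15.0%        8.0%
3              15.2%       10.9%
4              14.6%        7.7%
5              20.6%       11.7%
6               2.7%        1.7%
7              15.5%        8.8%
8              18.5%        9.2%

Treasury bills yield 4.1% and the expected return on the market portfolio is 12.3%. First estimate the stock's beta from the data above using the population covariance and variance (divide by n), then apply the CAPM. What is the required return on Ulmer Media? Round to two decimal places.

Mean R_i = (-12.4 + 15.0 + 15.2 + 14.6 + 20.6 + 2.7 + 15.5 + 18.5) / 8 = 11.2125%
Mean R_m = (-7.9 + 8.0 + 10.9 + 7.7 + 11.7 + 1.7 + 8.8 + 9.2) / 8 = 6.2625%
Σ(R_i − R̄_i)(R_m − R̄_m) = 486.5238  ⇒  Cov = 486.5238 / 8 = 60.8155
Σ(R_m − R̄_m)² = 292.6188  ⇒  Var(R_m) = 292.6188 / 8 = 36.5774
β = Cov / Var(R_m) = 60.8155 / 36.5774 = 1.6627
MRP = 12.3% − 4.1% = 8.20%
E(R) = R_f + β × MRP = 4.1% + 1.6627 × 8.2% = 17.73%

17.73%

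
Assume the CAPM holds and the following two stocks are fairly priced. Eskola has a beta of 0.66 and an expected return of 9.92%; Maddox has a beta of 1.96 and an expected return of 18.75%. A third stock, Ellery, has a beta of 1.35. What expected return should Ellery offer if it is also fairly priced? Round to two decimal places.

14.61%

MRP (SML slope) = (18.75% − 9.92%) / (1.96 − 0.66) = 8.83% / 1.30 = 6.7923%
R_f (intercept) = 9.92% − 0.66 × 6.7923% = 5.4371%
E(R_Ellery) = R_f + β × MRP = 5.4371% + 1.35 × 6.7923% = 14.61%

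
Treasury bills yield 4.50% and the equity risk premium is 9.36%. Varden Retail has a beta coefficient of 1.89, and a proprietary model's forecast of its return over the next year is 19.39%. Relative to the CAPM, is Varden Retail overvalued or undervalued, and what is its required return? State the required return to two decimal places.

Overvalued; required return 22.19%

Required return = R_f + β·MRP = 4.50% + 1.89 × 9.36% = 22.19%
Forecast 19.39% < required 22.19% → the stock plots below the SML → overvalued.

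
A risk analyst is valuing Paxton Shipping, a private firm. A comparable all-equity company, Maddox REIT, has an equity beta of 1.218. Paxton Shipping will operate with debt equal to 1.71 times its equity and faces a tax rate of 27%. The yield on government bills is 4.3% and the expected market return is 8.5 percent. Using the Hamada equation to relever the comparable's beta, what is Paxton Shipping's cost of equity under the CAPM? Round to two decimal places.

15.80%

β_L = β_U × [1 + (1 − t)(D/E)] = 1.218 × [1 + (1 − 0.27) × 1.71]
    = 1.218 × [1 + 0.73 × 1.71] = 1.218 × 2.2483 = 2.7384
MRP = 8.5% − 4.3% = 4.20%
E(R) = R_f + β_L × MRP = 4.3% + 2.7384 × 4.2% = 15.80%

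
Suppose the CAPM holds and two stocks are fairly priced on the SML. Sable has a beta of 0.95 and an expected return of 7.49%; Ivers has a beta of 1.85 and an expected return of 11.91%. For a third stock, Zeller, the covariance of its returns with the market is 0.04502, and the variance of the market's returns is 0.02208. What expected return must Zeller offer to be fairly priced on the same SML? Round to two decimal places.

MRP = (11.91% − 7.49%) / (1.85 − 0.95) = 4.9111%
R_f = 7.49% − 0.95 × 4.9111% = 2.8245%
β_Zeller = Cov / Var(R_m) = 0.04502 / 0.02208 = 2.0389
E(R_Zeller) = R_f + β × MRP = 2.8245% + 2.0389 × 4.9111% = 12.84%

12.84%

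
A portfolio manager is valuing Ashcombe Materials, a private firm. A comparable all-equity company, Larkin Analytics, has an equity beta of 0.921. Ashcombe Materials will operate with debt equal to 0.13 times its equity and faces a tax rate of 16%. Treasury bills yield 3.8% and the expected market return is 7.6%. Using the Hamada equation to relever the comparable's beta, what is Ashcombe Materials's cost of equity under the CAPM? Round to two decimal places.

7.68%

β_L = β_U × [1 + (1 − t)(D/E)] = 0.921 × [1 + (1 − 0.16) × 0.13]
    = 0.921 × [1 + 0.84 × 0.13] = 0.921 × 1.1092 = 1.0216
MRP = 7.6% − 3.8% = 3.80%
E(R) = R_f + β_L × MRP = 3.8% + 1.0216 × 3.8% = 7.68%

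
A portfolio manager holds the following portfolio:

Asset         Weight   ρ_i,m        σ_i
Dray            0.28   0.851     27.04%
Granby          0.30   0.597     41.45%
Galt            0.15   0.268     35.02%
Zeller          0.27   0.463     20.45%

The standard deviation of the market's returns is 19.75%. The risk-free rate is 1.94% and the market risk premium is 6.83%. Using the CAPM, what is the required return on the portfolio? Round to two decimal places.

β_Dray = 0.851 × 27.04% / 19.75% = 1.1651
β_Granby = 0.597 × 41.45% / 19.75% = 1.2529
β_Galt = 0.268 × 35.02% / 19.75% = 0.4752
β_Zeller = 0.463 × 20.45% / 19.75% = 0.4794
β_P = Σ w_i β_i = 0.28×1.1651 + 0.30×1.2529 + 0.15×0.4752 + 0.27×0.4794 = 0.9028
E(R_P) = R_f + β_P × MRP = 1.94% + 0.9028 × 6.83% = 8.11%

8.11%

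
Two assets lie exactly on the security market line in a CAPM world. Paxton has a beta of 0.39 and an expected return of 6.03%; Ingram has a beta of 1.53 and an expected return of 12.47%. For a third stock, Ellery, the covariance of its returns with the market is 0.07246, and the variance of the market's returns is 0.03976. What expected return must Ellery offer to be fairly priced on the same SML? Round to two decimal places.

14.12%

MRP = (12.47% − 6.03%) / (1.53 − 0.39) = 5.6491%
R_f = 6.03% − 0.39 × 5.6491% = 3.8269%
β_Ellery = Cov / Var(R_m) = 0.07246 / 0.03976 = 1.8224
E(R_Ellery) = R_f + β × MRP = 3.8269% + 1.8224 × 5.6491% = 14.12%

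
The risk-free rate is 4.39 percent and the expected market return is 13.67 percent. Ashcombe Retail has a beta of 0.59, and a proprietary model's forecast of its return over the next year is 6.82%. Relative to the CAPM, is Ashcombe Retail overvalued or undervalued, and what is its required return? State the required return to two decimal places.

Overvalued; required return 9.87%

MRP = 13.67% − 4.39% = 9.28%
Required return = R_f + β·MRP = 4.39% + 0.59 × 9.28% = 9.87%
Forecast 6.82% < required 9.87% → the stock plots below the SML → overvalued.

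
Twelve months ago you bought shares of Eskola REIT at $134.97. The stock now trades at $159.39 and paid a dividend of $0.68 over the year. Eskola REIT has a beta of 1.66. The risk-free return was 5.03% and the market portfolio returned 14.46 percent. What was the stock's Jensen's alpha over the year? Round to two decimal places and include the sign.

Realised HPR = (P1 + D1 − P0) / P0 = (159.39 + 0.68 − 134.97) / 134.97 = 25.10 / 134.97 = 18.5967%
MRP = 14.46% − 5.03% = 9.43%
CAPM required = R_f + β·MRP = 5.03% + 1.66 × 9.43% = 20.6838%
α = realised − required = 18.5967% − 20.6838% = -2.09%

-2.09%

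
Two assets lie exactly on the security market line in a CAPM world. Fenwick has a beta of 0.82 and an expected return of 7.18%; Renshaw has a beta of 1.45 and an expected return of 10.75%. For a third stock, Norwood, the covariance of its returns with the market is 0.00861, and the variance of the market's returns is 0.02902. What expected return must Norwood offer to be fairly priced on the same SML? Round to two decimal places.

4.21%

MRP = (10.75% − 7.18%) / (1.45 − 0.82) = 5.6667%
R_f = 7.18% − 0.82 × 5.6667% = 2.5333%
β_Norwood = Cov / Var(R_m) = 0.00861 / 0.02902 = 0.2967
E(R_Norwood) = R_f + β × MRP = 2.5333% + 0.2967 × 5.6667% = 4.21%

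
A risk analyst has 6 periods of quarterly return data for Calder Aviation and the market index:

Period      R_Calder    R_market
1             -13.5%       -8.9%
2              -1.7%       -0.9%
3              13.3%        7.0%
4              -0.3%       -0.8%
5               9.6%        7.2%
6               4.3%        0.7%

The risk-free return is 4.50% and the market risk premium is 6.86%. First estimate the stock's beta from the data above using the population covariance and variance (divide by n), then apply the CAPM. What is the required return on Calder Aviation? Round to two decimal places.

15.19%

Mean R_i = (-13.5 − 1.7 + 13.3 − 0.3 + 9.6 + 4.3) / 6 = 1.9500%
Mean R_m = (-8.9 − 0.9 + 7.0 − 0.8 + 7.2 + 0.7) / 6 = 0.7167%
Σ(R_i − R̄_i)(R_m − R̄_m) = 278.7650  ⇒  Cov = 278.7650 / 6 = 46.4608
Σ(R_m − R̄_m)² = 178.9083  ⇒  Var(R_m) = 178.9083 / 6 = 29.8181
β = Cov / Var(R_m) = 46.4608 / 29.8181 = 1.5581
E(R) = R_f + β × MRP = 4.50% + 1.5581 × 6.86% = 15.19%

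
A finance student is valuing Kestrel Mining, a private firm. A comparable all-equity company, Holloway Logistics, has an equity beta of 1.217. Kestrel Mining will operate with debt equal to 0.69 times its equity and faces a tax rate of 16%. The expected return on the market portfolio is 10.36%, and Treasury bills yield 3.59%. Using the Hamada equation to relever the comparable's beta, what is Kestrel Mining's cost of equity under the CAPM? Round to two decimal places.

16.60%

β_L = β_U × [1 + (1 − t)(D/E)] = 1.217 × [1 + (1 − 0.16) × 0.69]
    = 1.217 × [1 + 0.84 × 0.69] = 1.217 × 1.5796 = 1.9224
MRP = 10.36% − 3.59% = 6.77%
E(R) = R_f + β_L × MRP = 3.59% + 1.9224 × 6.77% = 16.60%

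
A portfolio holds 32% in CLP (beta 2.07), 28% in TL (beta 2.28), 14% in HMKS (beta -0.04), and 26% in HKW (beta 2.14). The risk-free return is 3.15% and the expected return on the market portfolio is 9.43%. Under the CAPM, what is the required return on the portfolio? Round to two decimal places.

β_P = Σ w_i β_i = 0.32×2.07 + 0.28×2.28 + 0.14×-0.04 + 0.26×2.14 = 1.8516
MRP = 9.43% − 3.15% = 6.28%
E(R_P) = R_f + β_P × MRP = 3.15% + 1.8516 × 6.28% = 14.78%

14.78%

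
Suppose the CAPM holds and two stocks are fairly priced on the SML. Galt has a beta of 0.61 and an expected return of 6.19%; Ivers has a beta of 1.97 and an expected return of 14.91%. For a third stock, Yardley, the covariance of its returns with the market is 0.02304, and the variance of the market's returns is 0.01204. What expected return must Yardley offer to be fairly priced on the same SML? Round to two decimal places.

14.55%

MRP = (14.91% − 6.19%) / (1.97 − 0.61) = 6.4118%
R_f = 6.19% − 0.61 × 6.4118% = 2.2788%
β_Yardley = Cov / Var(R_m) = 0.02304 / 0.01204 = 1.9136
E(R_Yardley) = R_f + β × MRP = 2.2788% + 1.9136 × 6.4118% = 14.55%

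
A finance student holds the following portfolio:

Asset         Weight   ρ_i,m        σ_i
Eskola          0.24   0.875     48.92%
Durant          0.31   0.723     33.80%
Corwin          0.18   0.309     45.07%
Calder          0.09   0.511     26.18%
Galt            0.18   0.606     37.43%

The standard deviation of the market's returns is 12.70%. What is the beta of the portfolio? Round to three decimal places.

β_Eskola = 0.875 × 48.92% / 12.70% = 3.3705
β_Durant = 0.723 × 33.80% / 12.70% = 1.9242
β_Corwin = 0.309 × 45.07% / 12.70% = 1.0966
β_Calder = 0.511 × 26.18% / 12.70% = 1.0534
β_Galt = 0.606 × 37.43% / 12.70% = 1.7860
β_P = Σ w_i β_i = 0.24×3.3705 + 0.31×1.9242 + 0.18×1.0966 + 0.09×1.0534 + 0.18×1.7860 = 2.0191

2.019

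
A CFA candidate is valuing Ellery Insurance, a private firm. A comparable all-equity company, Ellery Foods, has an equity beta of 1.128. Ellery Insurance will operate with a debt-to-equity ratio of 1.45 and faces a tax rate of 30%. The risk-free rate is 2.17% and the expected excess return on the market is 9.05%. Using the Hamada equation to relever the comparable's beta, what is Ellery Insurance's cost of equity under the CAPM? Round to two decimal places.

22.74%

β_L = β_U × [1 + (1 − t)(D/E)] = 1.128 × [1 + (1 − 0.30) × 1.45]
    = 1.128 × [1 + 0.70 × 1.45] = 1.128 × 2.0150 = 2.2729
E(R) = R_f + β_L × MRP = 2.17% + 2.2729 × 9.05% = 22.74%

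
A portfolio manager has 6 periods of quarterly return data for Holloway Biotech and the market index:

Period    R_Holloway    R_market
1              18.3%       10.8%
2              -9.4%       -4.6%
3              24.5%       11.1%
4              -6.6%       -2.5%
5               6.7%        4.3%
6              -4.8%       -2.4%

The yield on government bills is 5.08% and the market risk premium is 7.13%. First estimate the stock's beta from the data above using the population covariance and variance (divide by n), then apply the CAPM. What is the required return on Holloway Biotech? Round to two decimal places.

Mean R_i = (18.3 − 9.4 + 24.5 − 6.6 + 6.7 − 4.8) / 6 = 4.7833%
Mean R_m = (10.8 − 4.6 + 11.1 − 2.5 + 4.3 − 2.4) / 6 = 2.7833%
Σ(R_i − R̄_i)(R_m − R̄_m) = 489.7783  ⇒  Cov = 489.7783 / 6 = 81.6297
Σ(R_m − R̄_m)² = 245.0283  ⇒  Var(R_m) = 245.0283 / 6 = 40.8381
β = Cov / Var(R_m) = 81.6297 / 40.8381 = 1.9989
E(R) = R_f + β × MRP = 5.08% + 1.9989 × 7.13% = 19.33%

19.33%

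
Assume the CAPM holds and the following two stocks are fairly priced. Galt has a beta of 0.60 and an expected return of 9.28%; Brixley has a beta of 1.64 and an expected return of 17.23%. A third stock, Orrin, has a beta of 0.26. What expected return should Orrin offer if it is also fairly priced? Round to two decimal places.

MRP (SML slope) = (17.23% − 9.28%) / (1.64 − 0.60) = 7.95% / 1.04 = 7.6442%
R_f (intercept) = 9.28% − 0.60 × 7.6442% = 4.6935%
E(R_Orrin) = R_f + β × MRP = 4.6935% + 0.26 × 7.6442% = 6.68%

6.68%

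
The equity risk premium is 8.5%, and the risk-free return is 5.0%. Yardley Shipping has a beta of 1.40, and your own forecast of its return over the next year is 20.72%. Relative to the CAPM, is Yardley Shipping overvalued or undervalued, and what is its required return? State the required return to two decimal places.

Required return = R_f + β·MRP = 5.0% + 1.40 × 8.5% = 16.90%
Forecast 20.72% > required 16.90% → the stock plots above the SML → undervalued.

Undervalued; required return 16.90%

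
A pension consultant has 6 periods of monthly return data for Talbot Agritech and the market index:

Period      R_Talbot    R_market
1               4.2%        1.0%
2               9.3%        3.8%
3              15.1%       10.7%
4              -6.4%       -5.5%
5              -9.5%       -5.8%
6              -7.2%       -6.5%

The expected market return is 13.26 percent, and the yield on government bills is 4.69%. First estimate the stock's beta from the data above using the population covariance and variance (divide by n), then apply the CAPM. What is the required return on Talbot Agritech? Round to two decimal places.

Mean R_i = (4.2 + 9.3 + 15.1 − 6.4 − 9.5 − 7.2) / 6 = 0.9167%
Mean R_m = (1.0 + 3.8 + 10.7 − 5.5 − 5.8 − 6.5) / 6 = -0.3833%
Σ(R_i − R̄_i)(R_m − R̄_m) = 340.3183  ⇒  Cov = 340.3183 / 6 = 56.7197
Σ(R_m − R̄_m)² = 235.1883  ⇒  Var(R_m) = 235.1883 / 6 = 39.1981
β = Cov / Var(R_m) = 56.7197 / 39.1981 = 1.4470
MRP = 13.26% − 4.69% = 8.57%
E(R) = R_f + β × MRP = 4.69% + 1.4470 × 8.57% = 17.09%

17.09%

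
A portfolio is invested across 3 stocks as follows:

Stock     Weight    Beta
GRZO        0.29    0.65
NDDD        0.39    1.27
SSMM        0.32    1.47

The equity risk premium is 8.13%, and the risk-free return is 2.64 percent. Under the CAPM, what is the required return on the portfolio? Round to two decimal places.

12.02%

β_P = Σ w_i β_i = 0.29×0.65 + 0.39×1.27 + 0.32×1.47 = 1.1542
E(R_P) = R_f + β_P × MRP = 2.64% + 1.1542 × 8.13% = 12.02%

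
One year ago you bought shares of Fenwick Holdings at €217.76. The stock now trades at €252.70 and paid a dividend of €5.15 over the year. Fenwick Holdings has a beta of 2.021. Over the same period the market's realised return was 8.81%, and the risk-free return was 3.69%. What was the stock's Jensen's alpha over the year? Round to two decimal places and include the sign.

Realised HPR = (P1 + D1 − P0) / P0 = (252.70 + 5.15 − 217.76) / 217.76 = 40.09 / 217.76 = 18.4102%
MRP = 8.81% − 3.69% = 5.12%
CAPM required = R_f + β·MRP = 3.69% + 2.021 × 5.12% = 14.03752%
α = realised − required = 18.4102% − 14.03752% = +4.37%

+4.37%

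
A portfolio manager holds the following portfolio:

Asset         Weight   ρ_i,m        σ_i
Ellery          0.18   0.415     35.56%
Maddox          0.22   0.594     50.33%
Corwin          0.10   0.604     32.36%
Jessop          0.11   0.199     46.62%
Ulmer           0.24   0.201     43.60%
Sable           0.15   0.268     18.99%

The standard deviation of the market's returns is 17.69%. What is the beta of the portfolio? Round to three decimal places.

0.852

β_Ellery = 0.415 × 35.56% / 17.69% = 0.8342
β_Maddox = 0.594 × 50.33% / 17.69% = 1.6900
β_Corwin = 0.604 × 32.36% / 17.69% = 1.1049
β_Jessop = 0.199 × 46.62% / 17.69% = 0.5244
β_Ulmer = 0.201 × 43.60% / 17.69% = 0.4954
β_Sable = 0.268 × 18.99% / 17.69% = 0.2877
β_P = Σ w_i β_i = 0.18×0.8342 + 0.22×1.6900 + 0.10×1.1049 + 0.11×0.5244 + 0.24×0.4954 + 0.15×0.2877 = 0.8522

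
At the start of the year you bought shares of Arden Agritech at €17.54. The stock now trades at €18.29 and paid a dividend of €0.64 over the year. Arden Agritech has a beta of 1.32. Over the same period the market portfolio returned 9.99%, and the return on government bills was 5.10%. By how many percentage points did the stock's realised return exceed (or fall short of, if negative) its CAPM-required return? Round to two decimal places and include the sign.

-3.63%

Realised HPR = (P1 + D1 − P0) / P0 = (18.29 + 0.64 − 17.54) / 17.54 = 1.39 / 17.54 = 7.9247%
MRP = 9.99% − 5.10% = 4.89%
CAPM required = R_f + β·MRP = 5.10% + 1.32 × 4.89% = 11.5548%
α = realised − required = 7.9247% − 11.5548% = -3.63%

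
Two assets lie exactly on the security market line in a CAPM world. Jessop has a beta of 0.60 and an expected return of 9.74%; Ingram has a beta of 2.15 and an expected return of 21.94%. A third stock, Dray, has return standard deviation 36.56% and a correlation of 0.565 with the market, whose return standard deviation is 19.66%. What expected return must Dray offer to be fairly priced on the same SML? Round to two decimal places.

13.29%

MRP = (21.94% − 9.74%) / (2.15 − 0.60) = 7.8710%
R_f = 9.74% − 0.60 × 7.8710% = 5.0174%
β_Dray = ρ·σ_i/σ_m = 0.565 × 36.56 / 19.66 = 1.0507
E(R_Dray) = R_f + β × MRP = 5.0174% + 1.0507 × 7.8710% = 13.29%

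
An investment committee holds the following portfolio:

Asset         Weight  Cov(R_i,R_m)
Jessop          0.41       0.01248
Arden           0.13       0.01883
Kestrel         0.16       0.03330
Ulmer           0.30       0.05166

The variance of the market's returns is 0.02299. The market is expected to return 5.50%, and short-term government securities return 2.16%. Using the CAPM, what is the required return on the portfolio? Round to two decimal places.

6.28%

β_Jessop = 0.01248 / 0.02299 = 0.5428
β_Arden = 0.01883 / 0.02299 = 0.8191
β_Kestrel = 0.03330 / 0.02299 = 1.4485
β_Ulmer = 0.05166 / 0.02299 = 2.2471
β_P = Σ w_i β_i = 0.41×0.5428 + 0.13×0.8191 + 0.16×1.4485 + 0.30×2.2471 = 1.2349
MRP = 5.50% − 2.16% = 3.34%
E(R_P) = R_f + β_P × MRP = 2.16% + 1.2349 × 3.34% = 6.28%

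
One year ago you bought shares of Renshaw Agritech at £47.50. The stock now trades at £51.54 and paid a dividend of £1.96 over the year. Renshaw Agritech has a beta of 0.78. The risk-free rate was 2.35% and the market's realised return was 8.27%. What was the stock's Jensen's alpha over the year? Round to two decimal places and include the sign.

Realised HPR = (P1 + D1 − P0) / P0 = (51.54 + 1.96 − 47.50) / 47.50 = 6.00 / 47.50 = 12.6316%
MRP = 8.27% − 2.35% = 5.92%
CAPM required = R_f + β·MRP = 2.35% + 0.78 × 5.92% = 6.9676%
α = realised − required = 12.6316% − 6.9676% = +5.66%

+5.66%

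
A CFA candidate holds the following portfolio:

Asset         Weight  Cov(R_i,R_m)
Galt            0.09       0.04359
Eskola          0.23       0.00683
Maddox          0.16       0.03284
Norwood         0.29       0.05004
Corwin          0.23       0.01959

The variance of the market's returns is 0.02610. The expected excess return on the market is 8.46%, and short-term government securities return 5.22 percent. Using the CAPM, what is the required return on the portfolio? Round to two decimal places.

β_Galt = 0.04359 / 0.02610 = 1.6701
β_Eskola = 0.00683 / 0.02610 = 0.2617
β_Maddox = 0.03284 / 0.02610 = 1.2582
β_Norwood = 0.05004 / 0.02610 = 1.9172
β_Corwin = 0.01959 / 0.02610 = 0.7506
β_P = Σ w_i β_i = 0.09×1.6701 + 0.23×0.2617 + 0.16×1.2582 + 0.29×1.9172 + 0.23×0.7506 = 1.1404
E(R_P) = R_f + β_P × MRP = 5.22% + 1.1404 × 8.46% = 14.87%

14.87%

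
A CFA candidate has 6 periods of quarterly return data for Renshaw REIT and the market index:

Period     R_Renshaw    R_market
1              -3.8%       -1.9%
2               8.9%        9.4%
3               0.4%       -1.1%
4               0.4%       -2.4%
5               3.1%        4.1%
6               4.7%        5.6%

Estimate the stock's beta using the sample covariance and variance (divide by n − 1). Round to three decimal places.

Mean R_i = (-3.8 + 8.9 + 0.4 + 0.4 + 3.1 + 4.7) / 6 = 2.2833%
Mean R_m = (-1.9 + 9.4 − 1.1 − 2.4 + 4.1 + 5.6) / 6 = 2.2833%
Σ(R_i − R̄_i)(R_m − R̄_m) = 97.2283  ⇒  Cov = 97.2283 / 5 = 19.4457
Σ(R_m − R̄_m)² = 115.8283  ⇒  Var(R_m) = 115.8283 / 5 = 23.1657
β = Cov / Var(R_m) = 19.4457 / 23.1657 = 0.8394

0.839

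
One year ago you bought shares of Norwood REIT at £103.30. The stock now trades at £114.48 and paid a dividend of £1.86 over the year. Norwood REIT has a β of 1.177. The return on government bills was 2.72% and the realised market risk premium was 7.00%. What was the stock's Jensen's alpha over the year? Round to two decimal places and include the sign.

Realised HPR = (P1 + D1 − P0) / P0 = (114.48 + 1.86 − 103.30) / 103.30 = 13.04 / 103.30 = 12.6234%
CAPM required = R_f + β·MRP = 2.72% + 1.177 × 7.00% = 10.95900%
α = realised − required = 12.6234% − 10.95900% = +1.66%

+1.66%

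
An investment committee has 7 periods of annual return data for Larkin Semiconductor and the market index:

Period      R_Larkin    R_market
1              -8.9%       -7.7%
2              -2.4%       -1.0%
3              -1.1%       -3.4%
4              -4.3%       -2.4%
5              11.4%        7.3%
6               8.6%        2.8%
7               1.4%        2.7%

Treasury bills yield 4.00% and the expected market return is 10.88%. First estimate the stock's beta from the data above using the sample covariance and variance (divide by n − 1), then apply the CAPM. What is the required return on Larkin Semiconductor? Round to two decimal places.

13.32%

Mean R_i = (-8.9 − 2.4 − 1.1 − 4.3 + 11.4 + 8.6 + 1.4) / 7 = 0.6714%
Mean R_m = (-7.7 − 1.0 − 3.4 − 2.4 + 7.3 + 2.8 + 2.7) / 7 = -0.2429%
Σ(R_i − R̄_i)(R_m − R̄_m) = 197.2114  ⇒  Cov = 197.2114 / 6 = 32.8686
Σ(R_m − R̄_m)² = 145.6171  ⇒  Var(R_m) = 145.6171 / 6 = 24.2695
β = Cov / Var(R_m) = 32.8686 / 24.2695 = 1.3543
MRP = 10.88% − 4.00% = 6.88%
E(R) = R_f + β × MRP = 4.00% + 1.3543 × 6.88% = 13.32%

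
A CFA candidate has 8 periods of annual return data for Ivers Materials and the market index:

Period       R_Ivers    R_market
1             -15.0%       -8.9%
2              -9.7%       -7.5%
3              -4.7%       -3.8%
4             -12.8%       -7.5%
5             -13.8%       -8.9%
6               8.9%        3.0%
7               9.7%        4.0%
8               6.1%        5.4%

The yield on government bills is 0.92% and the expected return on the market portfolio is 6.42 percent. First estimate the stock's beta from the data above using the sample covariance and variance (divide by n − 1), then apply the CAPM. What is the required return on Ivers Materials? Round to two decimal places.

10.15%

Mean R_i = (-15.0 − 9.7 − 4.7 − 12.8 − 13.8 + 8.9 + 9.7 + 6.1) / 8 = -3.9125%
Mean R_m = (-8.9 − 7.5 − 3.8 − 7.5 − 8.9 + 3.0 + 4.0 + 5.4) / 8 = -3.0250%
Σ(R_i − R̄_i)(R_m − R̄_m) = 446.6875  ⇒  Cov = 446.6875 / 7 = 63.8125
Σ(R_m − R̄_m)² = 266.3150  ⇒  Var(R_m) = 266.3150 / 7 = 38.0450
β = Cov / Var(R_m) = 63.8125 / 38.0450 = 1.6773
MRP = 6.42% − 0.92% = 5.50%
E(R) = R_f + β × MRP = 0.92% + 1.6773 × 5.50% = 10.15%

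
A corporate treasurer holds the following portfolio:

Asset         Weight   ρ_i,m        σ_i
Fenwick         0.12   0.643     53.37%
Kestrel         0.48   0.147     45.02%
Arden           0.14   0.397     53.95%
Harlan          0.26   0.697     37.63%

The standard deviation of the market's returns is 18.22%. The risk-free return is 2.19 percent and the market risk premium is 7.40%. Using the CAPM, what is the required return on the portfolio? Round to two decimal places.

β_Fenwick = 0.643 × 53.37% / 18.22% = 1.8835
β_Kestrel = 0.147 × 45.02% / 18.22% = 0.3632
β_Arden = 0.397 × 53.95% / 18.22% = 1.1755
β_Harlan = 0.697 × 37.63% / 18.22% = 1.4395
β_P = Σ w_i β_i = 0.12×1.8835 + 0.48×0.3632 + 0.14×1.1755 + 0.26×1.4395 = 0.9392
E(R_P) = R_f + β_P × MRP = 2.19% + 0.9392 × 7.40% = 9.14%

9.14%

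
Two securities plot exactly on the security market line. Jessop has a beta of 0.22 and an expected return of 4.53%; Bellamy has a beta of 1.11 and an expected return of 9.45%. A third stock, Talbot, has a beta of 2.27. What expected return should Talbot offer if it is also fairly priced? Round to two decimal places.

MRP (SML slope) = (9.45% − 4.53%) / (1.11 − 0.22) = 4.92% / 0.89 = 5.5281%
R_f (intercept) = 4.53% − 0.22 × 5.5281% = 3.3138%
E(R_Talbot) = R_f + β × MRP = 3.3138% + 2.27 × 5.5281% = 15.86%

15.86%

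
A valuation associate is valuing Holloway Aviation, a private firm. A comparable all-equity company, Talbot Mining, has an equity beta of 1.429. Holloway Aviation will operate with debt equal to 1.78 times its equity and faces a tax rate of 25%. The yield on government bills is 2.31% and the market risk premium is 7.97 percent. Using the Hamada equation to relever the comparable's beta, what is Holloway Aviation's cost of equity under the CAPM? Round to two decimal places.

28.90%

β_L = β_U × [1 + (1 − t)(D/E)] = 1.429 × [1 + (1 − 0.25) × 1.78]
    = 1.429 × [1 + 0.75 × 1.78] = 1.429 × 2.3350 = 3.3367
E(R) = R_f + β_L × MRP = 2.31% + 3.3367 × 7.97% = 28.90%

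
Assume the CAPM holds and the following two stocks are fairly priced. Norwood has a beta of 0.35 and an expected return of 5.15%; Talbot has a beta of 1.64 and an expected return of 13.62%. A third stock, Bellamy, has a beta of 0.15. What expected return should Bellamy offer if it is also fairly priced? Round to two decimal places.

3.84%

MRP (SML slope) = (13.62% − 5.15%) / (1.64 − 0.35) = 8.47% / 1.29 = 6.5659%
R_f (intercept) = 5.15% − 0.35 × 6.5659% = 2.8519%
E(R_Bellamy) = R_f + β × MRP = 2.8519% + 0.15 × 6.5659% = 3.84%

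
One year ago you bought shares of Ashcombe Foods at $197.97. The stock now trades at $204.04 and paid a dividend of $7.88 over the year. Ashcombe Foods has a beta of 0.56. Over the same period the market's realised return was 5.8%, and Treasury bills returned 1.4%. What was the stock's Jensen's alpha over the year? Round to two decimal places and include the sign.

+3.18%

Realised HPR = (P1 + D1 − P0) / P0 = (204.04 + 7.88 − 197.97) / 197.97 = 13.95 / 197.97 = 7.0465%
MRP = 5.8% − 1.4% = 4.40%
CAPM required = R_f + β·MRP = 1.4% + 0.56 × 4.4% = 3.8640%
α = realised − required = 7.0465% − 3.8640% = +3.18%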